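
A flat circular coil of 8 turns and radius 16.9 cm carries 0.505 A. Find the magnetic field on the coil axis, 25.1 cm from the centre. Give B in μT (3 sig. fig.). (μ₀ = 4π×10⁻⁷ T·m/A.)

B ≈ 2.62 μT

For an N-turn flat coil, B = Nμ₀IR²/[2(R²+z²)^(3/2)] with R = 0.169 m, z = 0.251 m.
B = 8 × 3.27×10⁻⁷ T = 2.62×10⁻⁶ T.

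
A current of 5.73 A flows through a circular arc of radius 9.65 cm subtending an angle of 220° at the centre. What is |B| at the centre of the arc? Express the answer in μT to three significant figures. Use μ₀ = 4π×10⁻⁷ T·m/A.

B ≈ 22.8 μT

The Biot–Savart field of a circular arc at its centre is B = μ₀Iφ/(4πR), with φ = 3.84 rad.
B = (4π×10⁻⁷ × 5.73 × 3.84) / (4π × 0.0965) = 2.28×10⁻⁵ T.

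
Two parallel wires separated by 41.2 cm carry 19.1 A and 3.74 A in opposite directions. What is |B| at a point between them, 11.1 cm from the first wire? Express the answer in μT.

Each long wire gives B = μ₀I/(2πd). Distances are d₁ = 0.111 m and d₂ = 0.301 m.
B₁ = 3.44×10⁻⁵ T, B₂ = 2.49×10⁻⁶ T.
Between antiparallel currents both contributions point the same way, so they add. B = B₁ + B₂ = 3.44×10⁻⁵ + 2.49×10⁻⁶ = 3.69×10⁻⁵ T.

B ≈ 36.9 μT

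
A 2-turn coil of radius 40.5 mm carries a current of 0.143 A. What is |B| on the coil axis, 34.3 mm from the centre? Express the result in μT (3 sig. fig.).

B ≈ 1.97 μT

For an N-turn flat coil, B = Nμ₀IR²/[2(R²+z²)^(3/2)] with R = 0.0405 m, z = 0.0343 m.
B = 2 × 9.86×10⁻⁷ T = 1.97×10⁻⁶ T.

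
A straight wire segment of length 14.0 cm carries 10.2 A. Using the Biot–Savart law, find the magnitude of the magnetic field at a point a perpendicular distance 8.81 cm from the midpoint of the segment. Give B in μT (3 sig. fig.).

For a finite straight segment, B = (μ₀I/4πd)(sinθ₁ + sinθ₂), where θ₁, θ₂ are the angles from the perpendicular to each end.
The perpendicular from the point meets the wire at its midpoint, so each end is L/2 = 0.07 m away along the wire.
sinθ₁ = 0.07/√(0.07²+0.0881²) = 0.6221; sinθ₂ = 0.07/√(0.07²+0.0881²) = 0.6221.
B = (4π×10⁻⁷ × 10.2) / (4π × 0.0881) × (0.6221 + 0.6221) = 1.44×10⁻⁵ T.

B ≈ 14.4 μT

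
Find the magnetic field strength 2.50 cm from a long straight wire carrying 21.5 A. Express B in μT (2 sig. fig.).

For an infinitely long straight wire, B = μ₀I/(2πd).
B = (4π×10⁻⁷ × 21.5) / (2π × 0.025) = 1.72×10⁻⁴ T.

B ≈ 170 μT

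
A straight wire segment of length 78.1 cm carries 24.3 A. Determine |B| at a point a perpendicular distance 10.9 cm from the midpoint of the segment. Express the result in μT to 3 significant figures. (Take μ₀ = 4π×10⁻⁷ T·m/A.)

For a finite straight segment, B = (μ₀I/4πd)(sinθ₁ + sinθ₂), where θ₁, θ₂ are the angles from the perpendicular to each end.
The perpendicular from the point meets the wire at its midpoint, so each end is L/2 = 0.3905 m away along the wire.
sinθ₁ = 0.3905/√(0.3905²+0.109²) = 0.9632; sinθ₂ = 0.3905/√(0.3905²+0.109²) = 0.9632.
B = (4π×10⁻⁷ × 24.3) / (4π × 0.109) × (0.9632 + 0.9632) = 4.29×10⁻⁵ T.

B ≈ 42.9 μT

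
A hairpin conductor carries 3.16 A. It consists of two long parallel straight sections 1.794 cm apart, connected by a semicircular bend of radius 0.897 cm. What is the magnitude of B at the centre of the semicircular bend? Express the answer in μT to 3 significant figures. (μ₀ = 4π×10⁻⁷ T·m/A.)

B ≈ 181 μT

The semicircular arc contributes B_arc = μ₀I·π/(4πR) = μ₀I/(4R) = 1.11×10⁻⁴ T.
Each semi-infinite lead is at perpendicular distance R = 0.00897 m from the centre, with the perpendicular foot at its near end, so it contributes μ₀I/(4πR); both point the same way, together 7.05×10⁻⁵ T.
Arc and leads all point the same direction: B = 1.11×10⁻⁴ + 7.05×10⁻⁵ = 1.81×10⁻⁴ T.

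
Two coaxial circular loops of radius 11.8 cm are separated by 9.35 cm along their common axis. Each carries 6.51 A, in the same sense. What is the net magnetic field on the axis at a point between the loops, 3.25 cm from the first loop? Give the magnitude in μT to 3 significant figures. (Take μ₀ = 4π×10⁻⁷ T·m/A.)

B ≈ 55.4 μT

Each loop contributes B = μ₀IR²/[2(R²+z²)^(3/2)] on the axis, with z measured from that loop.
Loop 1 (z = 0.0325 m): B₁ = 3.11×10⁻⁵ T. Loop 2 (z = 0.061 m): B₂ = 2.43×10⁻⁵ T.
The fields add: B = B₁ + B₂ = 5.54×10⁻⁵ T.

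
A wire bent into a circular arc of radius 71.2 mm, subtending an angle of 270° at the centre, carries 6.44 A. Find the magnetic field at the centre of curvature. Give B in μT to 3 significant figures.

The Biot–Savart field of a circular arc at its centre is B = μ₀Iφ/(4πR), with φ = 4.712 rad.
B = (4π×10⁻⁷ × 6.44 × 4.712) / (4π × 0.0712) = 4.26×10⁻⁵ T.

B ≈ 42.6 μT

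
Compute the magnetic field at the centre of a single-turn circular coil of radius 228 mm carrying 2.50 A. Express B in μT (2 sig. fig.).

At the centre of a circular loop the Biot–Savart law gives B = μ₀I/(2R).
B = (4π×10⁻⁷ × 2.50) / (2 × 0.228) = 6.89×10⁻⁶ T.

B ≈ 6.9 μT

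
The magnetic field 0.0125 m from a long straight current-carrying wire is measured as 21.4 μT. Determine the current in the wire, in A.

I ≈ 1.34 A

For a long straight wire B = μ₀I/(2πd), so I = 2πdB/μ₀.
I = 2π × 0.0125 × 2.14×10⁻⁵ / (4π×10⁻⁷) = 1.34 A.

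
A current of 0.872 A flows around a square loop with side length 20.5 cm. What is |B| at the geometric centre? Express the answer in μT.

Each side is a finite straight segment at perpendicular distance d = a/(2 tan(π/4)) = 0.1025 m from the centre, with end-angles ±π/4.
One side contributes B₁ = (μ₀I/4πd)·2 sin(π/4) = 1.20×10⁻⁶ T.
All 4 sides add in the same direction: B = 4 × 1.20×10⁻⁶ = 4.81×10⁻⁶ T.

B ≈ 4.81 μT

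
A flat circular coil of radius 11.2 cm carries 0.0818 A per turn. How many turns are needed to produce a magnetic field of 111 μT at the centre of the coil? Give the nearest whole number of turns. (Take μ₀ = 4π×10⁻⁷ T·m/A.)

N = 242

For an N-turn coil, B = Nμ₀I/(2R). A single turn gives B₁ = 4.59×10⁻⁷ T with R = 0.112 m.
N = B/B₁ = 1.11×10⁻⁴ / 4.59×10⁻⁷ = 241.88.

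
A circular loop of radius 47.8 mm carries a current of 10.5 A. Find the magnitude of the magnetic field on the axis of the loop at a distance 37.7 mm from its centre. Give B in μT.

On the axis of a circular loop, B = μ₀IR² / [2(R²+z²)^(3/2)].
R² + z² = (0.0478)² + (0.0377)² = 0.003706 m², and (R²+z²)^(3/2) = 2.26×10⁻⁴ m³.
B = (4π×10⁻⁷ × 10.5 × 0.002285) / (2 × 2.26×10⁻⁴) = 6.68×10⁻⁵ T.

B ≈ 66.8 μT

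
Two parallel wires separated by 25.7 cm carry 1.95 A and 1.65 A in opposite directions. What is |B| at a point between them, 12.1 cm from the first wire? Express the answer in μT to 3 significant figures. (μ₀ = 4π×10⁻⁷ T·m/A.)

B ≈ 5.65 μT

Each long wire gives B = μ₀I/(2πd). Distances are d₁ = 0.121 m and d₂ = 0.136 m.
B₁ = 3.22×10⁻⁶ T, B₂ = 2.43×10⁻⁶ T.
Between antiparallel currents both contributions point the same way, so they add. B = B₁ + B₂ = 3.22×10⁻⁶ + 2.43×10⁻⁶ = 5.65×10⁻⁶ T.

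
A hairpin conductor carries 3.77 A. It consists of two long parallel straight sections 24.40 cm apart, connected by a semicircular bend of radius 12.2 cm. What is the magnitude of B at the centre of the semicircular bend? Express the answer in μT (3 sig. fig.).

B ≈ 15.9 μT

The semicircular arc contributes B_arc = μ₀I·π/(4πR) = μ₀I/(4R) = 9.71×10⁻⁶ T.
Each semi-infinite lead is at perpendicular distance R = 0.122 m from the centre, with the perpendicular foot at its near end, so it contributes μ₀I/(4πR); both point the same way, together 6.18×10⁻⁶ T.
Arc and leads all point the same direction: B = 9.71×10⁻⁶ + 6.18×10⁻⁶ = 1.59×10⁻⁵ T.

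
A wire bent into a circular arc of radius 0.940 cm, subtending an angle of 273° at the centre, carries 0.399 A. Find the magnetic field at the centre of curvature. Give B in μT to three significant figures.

B ≈ 20.2 μT

The Biot–Savart field of a circular arc at its centre is B = μ₀Iφ/(4πR), with φ = 4.765 rad.
B = (4π×10⁻⁷ × 0.399 × 4.765) / (4π × 0.0094) = 2.02×10⁻⁵ T.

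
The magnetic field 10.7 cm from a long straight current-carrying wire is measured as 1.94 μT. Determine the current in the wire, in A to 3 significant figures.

For a long straight wire B = μ₀I/(2πd), so I = 2πdB/μ₀.
I = 2π × 0.107 × 1.94×10⁻⁶ / (4π×10⁻⁷) = 1.04 A.

I ≈ 1.04 A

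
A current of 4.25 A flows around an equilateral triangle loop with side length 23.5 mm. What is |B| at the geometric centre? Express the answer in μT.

B ≈ 326 μT

Each side is a finite straight segment at perpendicular distance d = a/(2 tan(π/3)) = 0.006784 m from the centre, with end-angles ±π/3.
One side contributes B₁ = (μ₀I/4πd)·2 sin(π/3) = 1.09×10⁻⁴ T.
All 3 sides add in the same direction: B = 3 × 1.09×10⁻⁴ = 3.26×10⁻⁴ T.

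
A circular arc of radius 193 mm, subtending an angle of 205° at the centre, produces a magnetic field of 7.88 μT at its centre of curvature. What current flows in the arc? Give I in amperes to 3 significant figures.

For a circular arc, B = μ₀Iφ/(4πR) with φ in radians; here φ = 3.578 rad.
So I = 4πRB/(μ₀φ) = 4π × 0.193 × 7.88×10⁻⁶ / (4π×10⁻⁷ × 3.578) = 4.25 A.

I ≈ 4.25 A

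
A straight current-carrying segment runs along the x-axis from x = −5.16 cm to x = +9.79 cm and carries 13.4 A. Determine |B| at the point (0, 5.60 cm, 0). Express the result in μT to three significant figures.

For a finite straight segment, B = (μ₀I/4πd)(sinθ₁ + sinθ₂), where θ₁, θ₂ are the angles from the perpendicular to each end.
The perpendicular distance is d = 0.056 m; the end-offsets along the wire are a = 0.0516 m and b = 0.0979 m.
sinθ₁ = 0.0516/√(0.0516²+0.056²) = 0.6776; sinθ₂ = 0.0979/√(0.0979²+0.056²) = 0.8680.
B = (4π×10⁻⁷ × 13.4) / (4π × 0.056) × (0.6776 + 0.8680) = 3.70×10⁻⁵ T.

B ≈ 37.0 μT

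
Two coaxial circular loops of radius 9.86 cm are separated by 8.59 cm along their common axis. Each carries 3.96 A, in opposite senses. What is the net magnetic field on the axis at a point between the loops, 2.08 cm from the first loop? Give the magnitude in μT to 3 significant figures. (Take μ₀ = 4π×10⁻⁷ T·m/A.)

Each loop contributes B = μ₀IR²/[2(R²+z²)^(3/2)] on the axis, with z measured from that loop.
Loop 1 (z = 0.0208 m): B₁ = 2.36×10⁻⁵ T. Loop 2 (z = 0.0651 m): B₂ = 1.47×10⁻⁵ T.
The fields oppose: B = |B₁ − B₂| = 8.97×10⁻⁶ T.

B ≈ 8.97 μT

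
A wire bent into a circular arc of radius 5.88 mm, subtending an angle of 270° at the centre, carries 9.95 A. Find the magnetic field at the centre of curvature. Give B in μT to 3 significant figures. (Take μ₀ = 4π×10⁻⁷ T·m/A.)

The Biot–Savart field of a circular arc at its centre is B = μ₀Iφ/(4πR), with φ = 4.712 rad.
B = (4π×10⁻⁷ × 9.95 × 4.712) / (4π × 0.00588) = 7.97×10⁻⁴ T.

B ≈ 797 μT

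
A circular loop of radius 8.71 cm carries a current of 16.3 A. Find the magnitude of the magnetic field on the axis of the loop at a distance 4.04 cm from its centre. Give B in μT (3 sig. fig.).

B ≈ 87.8 μT

On the axis of a circular loop, B = μ₀IR² / [2(R²+z²)^(3/2)].
R² + z² = (0.0871)² + (0.0404)² = 0.009219 m², and (R²+z²)^(3/2) = 8.85×10⁻⁴ m³.
B = (4π×10⁻⁷ × 16.3 × 0.007586) / (2 × 8.85×10⁻⁴) = 8.78×10⁻⁵ T.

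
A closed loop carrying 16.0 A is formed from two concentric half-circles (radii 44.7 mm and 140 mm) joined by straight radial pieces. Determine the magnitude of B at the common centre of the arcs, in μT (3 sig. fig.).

The radial connectors point toward the centre, so dl × r̂ = 0 and they contribute nothing.
Each semicircle gives μ₀I/(4R): inner arc 1.12×10⁻⁴ T, outer arc 3.59×10⁻⁵ T.
The two arcs carry current in opposite angular senses, so their fields oppose: B = |1.12×10⁻⁴ − 3.59×10⁻⁵| = 7.65×10⁻⁵ T.

B ≈ 76.5 μT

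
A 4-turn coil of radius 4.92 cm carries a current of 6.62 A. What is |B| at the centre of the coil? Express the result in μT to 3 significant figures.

B ≈ 338 μT

For an N-turn flat coil, B = Nμ₀I/(2R) with R = 0.0492 m.
B = 4 × 8.45×10⁻⁵ T = 3.38×10⁻⁴ T.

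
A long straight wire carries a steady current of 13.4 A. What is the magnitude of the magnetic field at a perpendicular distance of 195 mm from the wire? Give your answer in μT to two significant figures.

For an infinitely long straight wire, B = μ₀I/(2πd).
B = (4π×10⁻⁷ × 13.4) / (2π × 0.195) = 1.37×10⁻⁵ T.

B ≈ 14 μT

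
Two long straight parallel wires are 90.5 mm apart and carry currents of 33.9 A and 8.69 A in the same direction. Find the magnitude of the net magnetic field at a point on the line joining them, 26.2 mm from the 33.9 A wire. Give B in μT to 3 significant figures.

Each long wire gives B = μ₀I/(2πd). Distances are d₁ = 0.0262 m and d₂ = 0.0643 m.
B₁ = 2.59×10⁻⁴ T, B₂ = 2.70×10⁻⁵ T.
Between parallel currents the two contributions point in opposite directions, so they subtract. B = |B₁ − B₂| = |2.59×10⁻⁴ − 2.70×10⁻⁵| = 2.32×10⁻⁴ T.

B ≈ 232 μT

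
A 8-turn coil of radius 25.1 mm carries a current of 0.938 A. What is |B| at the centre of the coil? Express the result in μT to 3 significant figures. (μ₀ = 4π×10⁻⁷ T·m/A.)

For an N-turn flat coil, B = Nμ₀I/(2R) with R = 0.0251 m.
B = 8 × 2.35×10⁻⁵ T = 1.88×10⁻⁴ T.

B ≈ 188 μT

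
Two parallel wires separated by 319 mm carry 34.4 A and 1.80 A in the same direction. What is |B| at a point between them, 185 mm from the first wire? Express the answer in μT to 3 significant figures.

B ≈ 34.5 μT

Each long wire gives B = μ₀I/(2πd). Distances are d₁ = 0.185 m and d₂ = 0.134 m.
B₁ = 3.72×10⁻⁵ T, B₂ = 2.69×10⁻⁶ T.
Between parallel currents the two contributions point in opposite directions, so they subtract. B = |B₁ − B₂| = |3.72×10⁻⁵ − 2.69×10⁻⁶| = 3.45×10⁻⁵ T.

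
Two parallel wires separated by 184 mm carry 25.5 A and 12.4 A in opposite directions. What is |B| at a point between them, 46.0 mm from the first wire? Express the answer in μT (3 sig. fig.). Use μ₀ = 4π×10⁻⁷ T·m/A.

Each long wire gives B = μ₀I/(2πd). Distances are d₁ = 0.046 m and d₂ = 0.138 m.
B₁ = 1.11×10⁻⁴ T, B₂ = 1.80×10⁻⁵ T.
Between antiparallel currents both contributions point the same way, so they add. B = B₁ + B₂ = 1.11×10⁻⁴ + 1.80×10⁻⁵ = 1.29×10⁻⁴ T.

B ≈ 129 μT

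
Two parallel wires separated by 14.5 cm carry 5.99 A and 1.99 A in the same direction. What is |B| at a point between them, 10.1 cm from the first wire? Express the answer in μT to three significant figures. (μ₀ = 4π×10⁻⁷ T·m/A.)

Each long wire gives B = μ₀I/(2πd). Distances are d₁ = 0.101 m and d₂ = 0.044 m.
B₁ = 1.19×10⁻⁵ T, B₂ = 9.05×10⁻⁶ T.
Between parallel currents the two contributions point in opposite directions, so they subtract. B = |B₁ − B₂| = |1.19×10⁻⁵ − 9.05×10⁻⁶| = 2.82×10⁻⁶ T.

B ≈ 2.82 μT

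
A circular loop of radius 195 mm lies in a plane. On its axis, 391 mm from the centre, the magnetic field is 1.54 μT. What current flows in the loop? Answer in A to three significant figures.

On the axis of a loop, B = μ₀IR²/[2(R²+z²)^(3/2)], so I = 2B(R²+z²)^(3/2)/(μ₀R²).
R² + z² = 0.03803 + 0.1529 = 0.1909 m²; raised to 3/2 gives 8.34×10⁻² m³.
I = 2 × 1.54×10⁻⁶ × 8.34×10⁻² / (1.26×10⁻⁶ × 0.03803) = 5.38 A.

I ≈ 5.38 A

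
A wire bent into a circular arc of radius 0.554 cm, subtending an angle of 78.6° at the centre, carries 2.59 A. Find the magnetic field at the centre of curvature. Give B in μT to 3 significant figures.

The Biot–Savart field of a circular arc at its centre is B = μ₀Iφ/(4πR), with φ = 1.372 rad.
B = (4π×10⁻⁷ × 2.59 × 1.372) / (4π × 0.00554) = 6.41×10⁻⁵ T.

B ≈ 64.1 μT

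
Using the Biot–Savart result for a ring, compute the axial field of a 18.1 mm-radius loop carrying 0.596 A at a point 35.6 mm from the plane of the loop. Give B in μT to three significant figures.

On the axis of a circular loop, B = μ₀IR² / [2(R²+z²)^(3/2)].
R² + z² = (0.0181)² + (0.0356)² = 0.001595 m², and (R²+z²)^(3/2) = 6.37×10⁻⁵ m³.
B = (4π×10⁻⁷ × 0.596 × 0.0003276) / (2 × 6.37×10⁻⁵) = 1.93×10⁻⁶ T.

B ≈ 1.93 μT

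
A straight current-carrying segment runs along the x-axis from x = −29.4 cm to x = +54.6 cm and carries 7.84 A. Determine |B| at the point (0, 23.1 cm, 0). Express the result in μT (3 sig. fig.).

B ≈ 5.79 μT

For a finite straight segment, B = (μ₀I/4πd)(sinθ₁ + sinθ₂), where θ₁, θ₂ are the angles from the perpendicular to each end.
The perpendicular distance is d = 0.231 m; the end-offsets along the wire are a = 0.294 m and b = 0.546 m.
sinθ₁ = 0.294/√(0.294²+0.231²) = 0.7863; sinθ₂ = 0.546/√(0.546²+0.231²) = 0.9210.
B = (4π×10⁻⁷ × 7.84) / (4π × 0.231) × (0.7863 + 0.9210) = 5.79×10⁻⁶ T.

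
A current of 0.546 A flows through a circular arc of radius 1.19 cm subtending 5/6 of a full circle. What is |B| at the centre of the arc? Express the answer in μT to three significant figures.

The Biot–Savart field of a circular arc at its centre is B = μ₀Iφ/(4πR), with φ = 5.236 rad.
B = (4π×10⁻⁷ × 0.546 × 5.236) / (4π × 0.0119) = 2.40×10⁻⁵ T.

B ≈ 24.0 μT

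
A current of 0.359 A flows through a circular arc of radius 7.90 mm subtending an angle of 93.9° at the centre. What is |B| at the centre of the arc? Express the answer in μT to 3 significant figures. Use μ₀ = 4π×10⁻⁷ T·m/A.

B ≈ 7.45 μT

The Biot–Savart field of a circular arc at its centre is B = μ₀Iφ/(4πR), with φ = 1.639 rad.
B = (4π×10⁻⁷ × 0.359 × 1.639) / (4π × 0.0079) = 7.45×10⁻⁶ T.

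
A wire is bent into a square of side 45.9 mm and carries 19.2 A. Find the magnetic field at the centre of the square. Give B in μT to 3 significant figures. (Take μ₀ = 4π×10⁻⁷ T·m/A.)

Each side is a finite straight segment at perpendicular distance d = a/(2 tan(π/4)) = 0.02295 m from the centre, with end-angles ±π/4.
One side contributes B₁ = (μ₀I/4πd)·2 sin(π/4) = 1.18×10⁻⁴ T.
All 4 sides add in the same direction: B = 4 × 1.18×10⁻⁴ = 4.73×10⁻⁴ T.

B ≈ 473 μT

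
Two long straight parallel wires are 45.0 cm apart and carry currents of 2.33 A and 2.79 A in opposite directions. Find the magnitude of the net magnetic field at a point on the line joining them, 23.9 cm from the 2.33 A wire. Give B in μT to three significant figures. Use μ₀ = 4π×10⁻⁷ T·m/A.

B ≈ 4.59 μT

Each long wire gives B = μ₀I/(2πd). Distances are d₁ = 0.239 m and d₂ = 0.211 m.
B₁ = 1.95×10⁻⁶ T, B₂ = 2.64×10⁻⁶ T.
Between antiparallel currents both contributions point the same way, so they add. B = B₁ + B₂ = 1.95×10⁻⁶ + 2.64×10⁻⁶ = 4.59×10⁻⁶ T.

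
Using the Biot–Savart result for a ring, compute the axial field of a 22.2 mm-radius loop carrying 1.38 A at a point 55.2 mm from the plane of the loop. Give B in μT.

On the axis of a circular loop, B = μ₀IR² / [2(R²+z²)^(3/2)].
R² + z² = (0.0222)² + (0.0552)² = 0.00354 m², and (R²+z²)^(3/2) = 2.11×10⁻⁴ m³.
B = (4π×10⁻⁷ × 1.38 × 0.0004928) / (2 × 2.11×10⁻⁴) = 2.03×10⁻⁶ T.

B ≈ 2.03 μT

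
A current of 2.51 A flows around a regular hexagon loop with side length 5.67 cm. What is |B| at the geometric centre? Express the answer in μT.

B ≈ 30.7 μT

Each side is a finite straight segment at perpendicular distance d = a/(2 tan(π/6)) = 0.0491 m from the centre, with end-angles ±π/6.
One side contributes B₁ = (μ₀I/4πd)·2 sin(π/6) = 5.11×10⁻⁶ T.
All 6 sides add in the same direction: B = 6 × 5.11×10⁻⁶ = 3.07×10⁻⁵ T.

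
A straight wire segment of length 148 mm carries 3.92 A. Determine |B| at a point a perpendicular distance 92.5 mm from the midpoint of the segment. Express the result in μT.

For a finite straight segment, B = (μ₀I/4πd)(sinθ₁ + sinθ₂), where θ₁, θ₂ are the angles from the perpendicular to each end.
The perpendicular from the point meets the wire at its midpoint, so each end is L/2 = 0.074 m away along the wire.
sinθ₁ = 0.074/√(0.074²+0.0925²) = 0.6247; sinθ₂ = 0.074/√(0.074²+0.0925²) = 0.6247.
B = (4π×10⁻⁷ × 3.92) / (4π × 0.0925) × (0.6247 + 0.6247) = 5.29×10⁻⁶ T.

B ≈ 5.29 μT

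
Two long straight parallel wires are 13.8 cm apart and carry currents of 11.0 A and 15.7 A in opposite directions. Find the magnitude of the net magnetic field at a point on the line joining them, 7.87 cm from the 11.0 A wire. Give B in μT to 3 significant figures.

B ≈ 80.9 μT

Each long wire gives B = μ₀I/(2πd). Distances are d₁ = 0.0787 m and d₂ = 0.0593 m.
B₁ = 2.80×10⁻⁵ T, B₂ = 5.30×10⁻⁵ T.
Between antiparallel currents both contributions point the same way, so they add. B = B₁ + B₂ = 2.80×10⁻⁵ + 5.30×10⁻⁵ = 8.09×10⁻⁵ T.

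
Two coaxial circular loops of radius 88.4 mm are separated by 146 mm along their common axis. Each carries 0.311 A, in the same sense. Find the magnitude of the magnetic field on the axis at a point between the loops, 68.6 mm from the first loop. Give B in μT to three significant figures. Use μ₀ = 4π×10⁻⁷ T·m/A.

Each loop contributes B = μ₀IR²/[2(R²+z²)^(3/2)] on the axis, with z measured from that loop.
Loop 1 (z = 0.0686 m): B₁ = 1.09×10⁻⁶ T. Loop 2 (z = 0.0774 m): B₂ = 9.41×10⁻⁷ T.
The fields add: B = B₁ + B₂ = 2.03×10⁻⁶ T.

B ≈ 2.03 μT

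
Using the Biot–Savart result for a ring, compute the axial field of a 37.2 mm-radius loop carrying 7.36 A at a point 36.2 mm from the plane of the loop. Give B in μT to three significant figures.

B ≈ 45.8 μT

On the axis of a circular loop, B = μ₀IR² / [2(R²+z²)^(3/2)].
R² + z² = (0.0372)² + (0.0362)² = 0.002694 m², and (R²+z²)^(3/2) = 1.40×10⁻⁴ m³.
B = (4π×10⁻⁷ × 7.36 × 0.001384) / (2 × 1.40×10⁻⁴) = 4.58×10⁻⁵ T.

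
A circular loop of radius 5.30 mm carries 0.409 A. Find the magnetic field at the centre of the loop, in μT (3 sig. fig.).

At the centre of a circular loop the Biot–Savart law gives B = μ₀I/(2R).
B = (4π×10⁻⁷ × 0.409) / (2 × 0.0053) = 4.85×10⁻⁵ T.

B ≈ 48.5 μT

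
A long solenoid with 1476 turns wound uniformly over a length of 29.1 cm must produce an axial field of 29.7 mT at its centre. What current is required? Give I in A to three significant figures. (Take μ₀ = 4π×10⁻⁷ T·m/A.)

I ≈ 4.66 A

Inside a long solenoid B = μ₀nI with n = 5072 m⁻¹, so I = B/(μ₀n).
I = 2.97×10⁻² / (4π×10⁻⁷ × 5072) = 4.66 A.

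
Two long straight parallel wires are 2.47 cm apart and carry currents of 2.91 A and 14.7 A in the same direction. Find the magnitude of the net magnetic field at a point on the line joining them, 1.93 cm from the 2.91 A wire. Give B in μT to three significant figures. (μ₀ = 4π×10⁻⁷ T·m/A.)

B ≈ 514 μT

Each long wire gives B = μ₀I/(2πd). Distances are d₁ = 0.0193 m and d₂ = 0.0054 m.
B₁ = 3.02×10⁻⁵ T, B₂ = 5.44×10⁻⁴ T.
Between parallel currents the two contributions point in opposite directions, so they subtract. B = |B₁ − B₂| = |3.02×10⁻⁵ − 5.44×10⁻⁴| = 5.14×10⁻⁴ T.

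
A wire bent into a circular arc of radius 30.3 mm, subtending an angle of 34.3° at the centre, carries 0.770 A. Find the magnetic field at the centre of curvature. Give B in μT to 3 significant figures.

The Biot–Savart field of a circular arc at its centre is B = μ₀Iφ/(4πR), with φ = 0.5986 rad.
B = (4π×10⁻⁷ × 0.770 × 0.5986) / (4π × 0.0303) = 1.52×10⁻⁶ T.

B ≈ 1.52 μT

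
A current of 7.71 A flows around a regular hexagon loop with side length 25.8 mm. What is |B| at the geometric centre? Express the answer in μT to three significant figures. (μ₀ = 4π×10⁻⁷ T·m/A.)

B ≈ 207 μT

Each side is a finite straight segment at perpendicular distance d = a/(2 tan(π/6)) = 0.02234 m from the centre, with end-angles ±π/6.
One side contributes B₁ = (μ₀I/4πd)·2 sin(π/6) = 3.45×10⁻⁵ T.
All 6 sides add in the same direction: B = 6 × 3.45×10⁻⁵ = 2.07×10⁻⁴ T.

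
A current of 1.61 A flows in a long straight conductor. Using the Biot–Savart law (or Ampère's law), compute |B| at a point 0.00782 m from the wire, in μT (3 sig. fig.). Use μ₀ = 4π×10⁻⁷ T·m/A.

For an infinitely long straight wire, B = μ₀I/(2πd).
B = (4π×10⁻⁷ × 1.61) / (2π × 0.00782) = 4.12×10⁻⁵ T.

B ≈ 41.2 μT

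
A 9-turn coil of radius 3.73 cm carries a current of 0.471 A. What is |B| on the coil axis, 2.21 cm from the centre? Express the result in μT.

For an N-turn flat coil, B = Nμ₀IR²/[2(R²+z²)^(3/2)] with R = 0.0373 m, z = 0.0221 m.
B = 9 × 5.05×10⁻⁶ T = 4.55×10⁻⁵ T.

B ≈ 45.5 μT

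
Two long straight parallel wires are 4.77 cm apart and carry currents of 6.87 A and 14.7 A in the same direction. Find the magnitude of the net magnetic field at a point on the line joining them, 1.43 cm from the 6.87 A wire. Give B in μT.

B ≈ 8.06 μT

Each long wire gives B = μ₀I/(2πd). Distances are d₁ = 0.0143 m and d₂ = 0.0334 m.
B₁ = 9.61×10⁻⁵ T, B₂ = 8.80×10⁻⁵ T.
Between parallel currents the two contributions point in opposite directions, so they subtract. B = |B₁ − B₂| = |9.61×10⁻⁵ − 8.80×10⁻⁵| = 8.06×10⁻⁶ T.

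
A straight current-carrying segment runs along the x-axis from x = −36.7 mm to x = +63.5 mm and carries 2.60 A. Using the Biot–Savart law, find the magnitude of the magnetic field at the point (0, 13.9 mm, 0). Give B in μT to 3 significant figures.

For a finite straight segment, B = (μ₀I/4πd)(sinθ₁ + sinθ₂), where θ₁, θ₂ are the angles from the perpendicular to each end.
The perpendicular distance is d = 0.0139 m; the end-offsets along the wire are a = 0.0367 m and b = 0.0635 m.
sinθ₁ = 0.0367/√(0.0367²+0.0139²) = 0.9352; sinθ₂ = 0.0635/√(0.0635²+0.0139²) = 0.9769.
B = (4π×10⁻⁷ × 2.60) / (4π × 0.0139) × (0.9352 + 0.9769) = 3.58×10⁻⁵ T.

B ≈ 35.8 μT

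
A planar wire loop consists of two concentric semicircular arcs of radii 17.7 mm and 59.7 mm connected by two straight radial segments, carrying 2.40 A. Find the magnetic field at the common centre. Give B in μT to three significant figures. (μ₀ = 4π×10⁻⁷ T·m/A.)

B ≈ 30.0 μT

The radial connectors point toward the centre, so dl × r̂ = 0 and they contribute nothing.
Each semicircle gives μ₀I/(4R): inner arc 4.26×10⁻⁵ T, outer arc 1.26×10⁻⁵ T.
The two arcs carry current in opposite angular senses, so their fields oppose: B = |4.26×10⁻⁵ − 1.26×10⁻⁵| = 3.00×10⁻⁵ T.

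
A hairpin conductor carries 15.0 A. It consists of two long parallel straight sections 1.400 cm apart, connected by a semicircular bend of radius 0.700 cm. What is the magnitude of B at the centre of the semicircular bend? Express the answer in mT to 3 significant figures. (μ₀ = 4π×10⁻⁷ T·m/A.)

The semicircular arc contributes B_arc = μ₀I·π/(4πR) = μ₀I/(4R) = 6.73×10⁻⁴ T.
Each semi-infinite lead is at perpendicular distance R = 0.007 m from the centre, with the perpendicular foot at its near end, so it contributes μ₀I/(4πR); both point the same way, together 4.29×10⁻⁴ T.
Arc and leads all point the same direction: B = 6.73×10⁻⁴ + 4.29×10⁻⁴ = 1.10×10⁻³ T.

B ≈ 1.10 mT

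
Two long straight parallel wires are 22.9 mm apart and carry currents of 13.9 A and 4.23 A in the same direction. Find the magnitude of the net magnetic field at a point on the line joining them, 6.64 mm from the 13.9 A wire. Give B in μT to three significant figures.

B ≈ 367 μT

Each long wire gives B = μ₀I/(2πd). Distances are d₁ = 0.00664 m and d₂ = 0.01626 m.
B₁ = 4.19×10⁻⁴ T, B₂ = 5.20×10⁻⁵ T.
Between parallel currents the two contributions point in opposite directions, so they subtract. B = |B₁ − B₂| = |4.19×10⁻⁴ − 5.20×10⁻⁵| = 3.67×10⁻⁴ T.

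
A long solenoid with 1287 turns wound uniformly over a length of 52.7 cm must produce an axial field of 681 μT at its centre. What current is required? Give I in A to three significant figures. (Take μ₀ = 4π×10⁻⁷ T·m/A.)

Inside a long solenoid B = μ₀nI with n = 2442 m⁻¹, so I = B/(μ₀n).
I = 6.81×10⁻⁴ / (4π×10⁻⁷ × 2442) = 0.222 A.

I ≈ 0.222 A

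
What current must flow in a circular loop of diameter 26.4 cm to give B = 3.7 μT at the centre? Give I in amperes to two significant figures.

At the centre of a circular loop B = μ₀I/(2R), so I = 2RB/μ₀.
With R = 0.132 m, I = 2 × 0.132 × 3.70×10⁻⁶ / (4π×10⁻⁷) = 0.777 A.

I ≈ 0.78 A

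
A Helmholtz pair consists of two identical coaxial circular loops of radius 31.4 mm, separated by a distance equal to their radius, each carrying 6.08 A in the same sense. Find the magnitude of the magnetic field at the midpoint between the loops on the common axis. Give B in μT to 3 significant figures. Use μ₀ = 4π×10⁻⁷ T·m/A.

B ≈ 174 μT

Each loop contributes B = μ₀IR²/[2(R²+z²)^(3/2)] on the axis, with z measured from that loop.
Loop 1 (z = 0.0157 m): B₁ = 8.71×10⁻⁵ T. Loop 2 (z = 0.0157 m): B₂ = 8.71×10⁻⁵ T.
The fields add: B = B₁ + B₂ = 1.74×10⁻⁴ T.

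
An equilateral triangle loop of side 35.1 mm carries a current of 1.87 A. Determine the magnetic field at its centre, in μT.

B ≈ 95.9 μT

Each side is a finite straight segment at perpendicular distance d = a/(2 tan(π/3)) = 0.01013 m from the centre, with end-angles ±π/3.
One side contributes B₁ = (μ₀I/4πd)·2 sin(π/3) = 3.20×10⁻⁵ T.
All 3 sides add in the same direction: B = 3 × 3.20×10⁻⁵ = 9.59×10⁻⁵ T.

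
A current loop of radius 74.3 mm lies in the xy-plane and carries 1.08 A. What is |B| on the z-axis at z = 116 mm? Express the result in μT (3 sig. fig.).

On the axis of a circular loop, B = μ₀IR² / [2(R²+z²)^(3/2)].
R² + z² = (0.0743)² + (0.116)² = 0.01898 m², and (R²+z²)^(3/2) = 2.61×10⁻³ m³.
B = (4π×10⁻⁷ × 1.08 × 0.00552) / (2 × 2.61×10⁻³) = 1.43×10⁻⁶ T.

B ≈ 1.43 μT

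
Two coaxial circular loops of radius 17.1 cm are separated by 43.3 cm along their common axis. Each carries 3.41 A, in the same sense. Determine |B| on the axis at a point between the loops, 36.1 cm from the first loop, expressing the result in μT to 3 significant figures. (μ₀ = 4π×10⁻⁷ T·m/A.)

B ≈ 10.8 μT

Each loop contributes B = μ₀IR²/[2(R²+z²)^(3/2)] on the axis, with z measured from that loop.
Loop 1 (z = 0.361 m): B₁ = 9.83×10⁻⁷ T. Loop 2 (z = 0.072 m): B₂ = 9.81×10⁻⁶ T.
The fields add: B = B₁ + B₂ = 1.08×10⁻⁵ T.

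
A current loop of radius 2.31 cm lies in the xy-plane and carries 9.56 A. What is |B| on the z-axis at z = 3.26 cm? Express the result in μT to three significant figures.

On the axis of a circular loop, B = μ₀IR² / [2(R²+z²)^(3/2)].
R² + z² = (0.0231)² + (0.0326)² = 0.001596 m², and (R²+z²)^(3/2) = 6.38×10⁻⁵ m³.
B = (4π×10⁻⁷ × 9.56 × 0.0005336) / (2 × 6.38×10⁻⁵) = 5.03×10⁻⁵ T.

B ≈ 50.3 μT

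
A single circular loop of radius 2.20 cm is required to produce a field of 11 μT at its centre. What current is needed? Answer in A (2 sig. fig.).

I ≈ 0.39 A

At the centre of a circular loop B = μ₀I/(2R), so I = 2RB/μ₀.
With R = 0.022 m, I = 2 × 0.022 × 1.10×10⁻⁵ / (4π×10⁻⁷) = 0.385 A.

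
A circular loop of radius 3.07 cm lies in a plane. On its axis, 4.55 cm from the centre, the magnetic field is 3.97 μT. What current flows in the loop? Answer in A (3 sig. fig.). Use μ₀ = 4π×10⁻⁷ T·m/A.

I ≈ 1.11 A

On the axis of a loop, B = μ₀IR²/[2(R²+z²)^(3/2)], so I = 2B(R²+z²)^(3/2)/(μ₀R²).
R² + z² = 0.0009425 + 0.00207 = 0.003013 m²; raised to 3/2 gives 1.65×10⁻⁴ m³.
I = 2 × 3.97×10⁻⁶ × 1.65×10⁻⁴ / (1.26×10⁻⁶ × 0.0009425) = 1.11 A.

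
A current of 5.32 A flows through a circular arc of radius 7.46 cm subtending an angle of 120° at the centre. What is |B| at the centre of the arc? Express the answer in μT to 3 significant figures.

B ≈ 14.9 μT

The Biot–Savart field of a circular arc at its centre is B = μ₀Iφ/(4πR), with φ = 2.094 rad.
B = (4π×10⁻⁷ × 5.32 × 2.094) / (4π × 0.0746) = 1.49×10⁻⁵ T.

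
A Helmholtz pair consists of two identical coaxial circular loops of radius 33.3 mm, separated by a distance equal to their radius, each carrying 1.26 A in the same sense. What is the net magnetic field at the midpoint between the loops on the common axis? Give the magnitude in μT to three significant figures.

Each loop contributes B = μ₀IR²/[2(R²+z²)^(3/2)] on the axis, with z measured from that loop.
Loop 1 (z = 0.01665 m): B₁ = 1.70×10⁻⁵ T. Loop 2 (z = 0.01665 m): B₂ = 1.70×10⁻⁵ T.
The fields add: B = B₁ + B₂ = 3.40×10⁻⁵ T.

B ≈ 34.0 μT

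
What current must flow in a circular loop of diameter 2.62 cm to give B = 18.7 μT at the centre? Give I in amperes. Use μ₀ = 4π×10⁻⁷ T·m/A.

I ≈ 0.390 A

At the centre of a circular loop B = μ₀I/(2R), so I = 2RB/μ₀.
With R = 0.0131 m, I = 2 × 0.0131 × 1.87×10⁻⁵ / (4π×10⁻⁷) = 0.390 A.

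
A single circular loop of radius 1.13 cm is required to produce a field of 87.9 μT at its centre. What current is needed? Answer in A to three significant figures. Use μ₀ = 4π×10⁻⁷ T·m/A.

At the centre of a circular loop B = μ₀I/(2R), so I = 2RB/μ₀.
With R = 0.0113 m, I = 2 × 0.0113 × 8.79×10⁻⁵ / (4π×10⁻⁷) = 1.58 A.

I ≈ 1.58 A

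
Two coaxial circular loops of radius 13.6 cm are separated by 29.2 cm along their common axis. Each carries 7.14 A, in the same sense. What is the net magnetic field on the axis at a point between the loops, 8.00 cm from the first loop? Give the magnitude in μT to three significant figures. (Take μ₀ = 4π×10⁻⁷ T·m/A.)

B ≈ 26.3 μT

Each loop contributes B = μ₀IR²/[2(R²+z²)^(3/2)] on the axis, with z measured from that loop.
Loop 1 (z = 0.08 m): B₁ = 2.11×10⁻⁵ T. Loop 2 (z = 0.212 m): B₂ = 5.19×10⁻⁶ T.
The fields add: B = B₁ + B₂ = 2.63×10⁻⁵ T.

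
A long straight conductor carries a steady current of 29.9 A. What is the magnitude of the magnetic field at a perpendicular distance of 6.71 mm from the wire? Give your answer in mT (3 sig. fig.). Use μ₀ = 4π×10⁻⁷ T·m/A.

B ≈ 0.891 mT

For an infinitely long straight wire, B = μ₀I/(2πd).
B = (4π×10⁻⁷ × 29.9) / (2π × 0.00671) = 8.91×10⁻⁴ T.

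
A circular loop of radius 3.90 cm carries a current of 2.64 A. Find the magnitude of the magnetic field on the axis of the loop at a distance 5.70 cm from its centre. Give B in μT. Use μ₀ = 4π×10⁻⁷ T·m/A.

B ≈ 7.66 μT

On the axis of a circular loop, B = μ₀IR² / [2(R²+z²)^(3/2)].
R² + z² = (0.039)² + (0.057)² = 0.00477 m², and (R²+z²)^(3/2) = 3.29×10⁻⁴ m³.
B = (4π×10⁻⁷ × 2.64 × 0.001521) / (2 × 3.29×10⁻⁴) = 7.66×10⁻⁶ T.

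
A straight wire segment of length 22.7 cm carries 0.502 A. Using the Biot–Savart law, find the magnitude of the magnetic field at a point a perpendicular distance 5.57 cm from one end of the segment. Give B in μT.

For a finite straight segment, B = (μ₀I/4πd)(sinθ₁ + sinθ₂), where θ₁, θ₂ are the angles from the perpendicular to each end.
The perpendicular foot is at one end, so the two end-offsets along the wire are 0 and L = 0.227 m.
sinθ₁ = 0/√(0²+0.0557²) = 0.0000; sinθ₂ = 0.227/√(0.227²+0.0557²) = 0.9712.
B = (4π×10⁻⁷ × 0.502) / (4π × 0.0557) × (0.0000 + 0.9712) = 8.75×10⁻⁷ T.

B ≈ 0.875 μT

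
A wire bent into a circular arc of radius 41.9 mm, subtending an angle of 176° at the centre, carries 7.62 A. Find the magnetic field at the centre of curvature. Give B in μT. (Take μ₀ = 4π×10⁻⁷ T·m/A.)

B ≈ 55.9 μT

The Biot–Savart field of a circular arc at its centre is B = μ₀Iφ/(4πR), with φ = 3.072 rad.
B = (4π×10⁻⁷ × 7.62 × 3.072) / (4π × 0.0419) = 5.59×10⁻⁵ T.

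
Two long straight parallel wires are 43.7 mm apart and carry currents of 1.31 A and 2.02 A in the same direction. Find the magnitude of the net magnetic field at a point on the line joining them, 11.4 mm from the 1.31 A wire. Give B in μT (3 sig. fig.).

Each long wire gives B = μ₀I/(2πd). Distances are d₁ = 0.0114 m and d₂ = 0.0323 m.
B₁ = 2.30×10⁻⁵ T, B₂ = 1.25×10⁻⁵ T.
Between parallel currents the two contributions point in opposite directions, so they subtract. B = |B₁ − B₂| = |2.30×10⁻⁵ − 1.25×10⁻⁵| = 1.05×10⁻⁵ T.

B ≈ 10.5 μT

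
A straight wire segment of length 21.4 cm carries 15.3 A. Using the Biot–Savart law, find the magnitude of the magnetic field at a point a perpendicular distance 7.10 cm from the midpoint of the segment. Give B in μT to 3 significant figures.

For a finite straight segment, B = (μ₀I/4πd)(sinθ₁ + sinθ₂), where θ₁, θ₂ are the angles from the perpendicular to each end.
The perpendicular from the point meets the wire at its midpoint, so each end is L/2 = 0.107 m away along the wire.
sinθ₁ = 0.107/√(0.107²+0.071²) = 0.8332; sinθ₂ = 0.107/√(0.107²+0.071²) = 0.8332.
B = (4π×10⁻⁷ × 15.3) / (4π × 0.071) × (0.8332 + 0.8332) = 3.59×10⁻⁵ T.

B ≈ 35.9 μT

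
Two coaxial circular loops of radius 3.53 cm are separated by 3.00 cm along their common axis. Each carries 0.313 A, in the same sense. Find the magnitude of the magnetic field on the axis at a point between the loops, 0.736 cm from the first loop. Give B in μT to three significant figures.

B ≈ 8.55 μT

Each loop contributes B = μ₀IR²/[2(R²+z²)^(3/2)] on the axis, with z measured from that loop.
Loop 1 (z = 0.00736 m): B₁ = 5.23×10⁻⁶ T. Loop 2 (z = 0.02264 m): B₂ = 3.32×10⁻⁶ T.
The fields add: B = B₁ + B₂ = 8.55×10⁻⁶ T.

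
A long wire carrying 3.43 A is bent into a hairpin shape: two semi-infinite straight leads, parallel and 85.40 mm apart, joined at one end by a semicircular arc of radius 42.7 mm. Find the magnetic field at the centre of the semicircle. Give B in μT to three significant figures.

B ≈ 41.3 μT

The semicircular arc contributes B_arc = μ₀I·π/(4πR) = μ₀I/(4R) = 2.52×10⁻⁵ T.
Each semi-infinite lead is at perpendicular distance R = 0.0427 m from the centre, with the perpendicular foot at its near end, so it contributes μ₀I/(4πR); both point the same way, together 1.61×10⁻⁵ T.
Arc and leads all point the same direction: B = 2.52×10⁻⁵ + 1.61×10⁻⁵ = 4.13×10⁻⁵ T.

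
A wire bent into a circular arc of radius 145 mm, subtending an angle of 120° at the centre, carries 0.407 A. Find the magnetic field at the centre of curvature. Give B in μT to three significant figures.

The Biot–Savart field of a circular arc at its centre is B = μ₀Iφ/(4πR), with φ = 2.094 rad.
B = (4π×10⁻⁷ × 0.407 × 2.094) / (4π × 0.145) = 5.88×10⁻⁷ T.

B ≈ 0.588 μT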